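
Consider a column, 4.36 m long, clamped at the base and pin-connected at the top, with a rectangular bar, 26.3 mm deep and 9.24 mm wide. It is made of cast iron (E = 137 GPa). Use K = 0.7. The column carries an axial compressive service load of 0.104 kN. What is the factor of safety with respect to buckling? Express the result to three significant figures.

Buckling occurs about the weak axis: I_min = h·b³/12 with b = 9.24 mm (the shorter side).
I_min = 26.3×9.24³/12 = 1.729×10^3 mm⁴
I = 1.729×10^3 mm⁴ = 1.729×10^-9 m⁴
Effective length L_e = K·L = 0.7 × 4.36 = 3.052 m
P_cr = π²EI / L_e² = π² × 137×10⁹ × 1.729×10^-9 / 3.052² = 251.0 N
Factor of safety n = P_cr / P = 0.25098 / 0.104 = 2.41

n ≈ 2.41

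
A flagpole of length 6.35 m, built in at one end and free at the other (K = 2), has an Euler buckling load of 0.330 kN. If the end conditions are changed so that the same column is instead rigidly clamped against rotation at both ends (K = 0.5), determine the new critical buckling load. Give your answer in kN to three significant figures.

P_cr ≈ 5.28 kN

P_cr ∝ 1/K², so P_cr,new = P_cr,old × (K_old/K_new)² = 0.330 × (2/0.5)²
= 0.330 × 16.00 = 5.28 kN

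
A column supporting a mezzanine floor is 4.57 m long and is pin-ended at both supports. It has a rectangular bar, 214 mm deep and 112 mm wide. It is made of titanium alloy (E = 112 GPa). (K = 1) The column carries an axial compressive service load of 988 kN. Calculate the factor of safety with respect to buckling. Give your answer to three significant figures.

n ≈ 1.34

Buckling occurs about the weak axis: I_min = h·b³/12 with b = 112 mm (the shorter side).
I_min = 214×112³/12 = 2.505×10^7 mm⁴
I = 2.505×10^7 mm⁴ = 2.505×10^-5 m⁴
Effective length L_e = K·L = 1 × 4.57 = 4.570 m
P_cr = π²EI / L_e² = π² × 112×10⁹ × 2.505×10^-5 / 4.570² = 1.326×10^6 N
Factor of safety n = P_cr / P = 1326.1 / 988 = 1.34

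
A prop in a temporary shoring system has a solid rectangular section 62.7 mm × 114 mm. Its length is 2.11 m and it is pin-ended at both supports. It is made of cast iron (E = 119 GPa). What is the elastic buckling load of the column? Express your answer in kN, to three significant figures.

P_cr ≈ 618 kN

Buckling occurs about the weak axis: I_min = h·b³/12 with b = 62.7 mm (the shorter side).
I_min = 114×62.7³/12 = 2.342×10^6 mm⁴
I = 2.342×10^6 mm⁴ = 2.342×10^-6 m⁴
Effective length L_e = K·L = 1 × 2.11 = 2.110 m
P_cr = π²EI / L_e² = π² × 119×10⁹ × 2.342×10^-6 / 2.110² = 6.177×10^5 N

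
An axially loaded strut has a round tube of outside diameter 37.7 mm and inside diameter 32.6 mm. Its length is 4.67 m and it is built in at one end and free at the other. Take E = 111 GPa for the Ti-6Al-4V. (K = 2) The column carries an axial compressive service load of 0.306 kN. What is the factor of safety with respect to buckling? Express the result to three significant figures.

n ≈ 1.79

d_o = 37.7 mm, d_i = 32.6 mm
I = π(d_o⁴ − d_i⁴)/64 = π(37.7⁴ − 32.60⁴)/64 = 4.372×10^4 mm⁴
I = 4.372×10^4 mm⁴ = 4.372×10^-8 m⁴
Effective length L_e = K·L = 2 × 4.67 = 9.340 m
P_cr = π²EI / L_e² = π² × 111×10⁹ × 4.372×10^-8 / 9.340² = 549.0 N
Factor of safety n = P_cr / P = 0.54902 / 0.306 = 1.79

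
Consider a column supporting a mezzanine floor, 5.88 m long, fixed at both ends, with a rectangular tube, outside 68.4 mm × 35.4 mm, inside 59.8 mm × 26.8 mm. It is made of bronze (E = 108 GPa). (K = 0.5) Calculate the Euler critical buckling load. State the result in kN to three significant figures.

Weak-axis I_min = (h_o·b_o³ − h_i·b_i³)/12 with b_o = 35.4, b_i = 26.80 mm (shorter outer/inner sides).
I_min = (68.4×35.4³ − 59.80×26.80³)/12 = 1.569×10^5 mm⁴
I = 1.569×10^5 mm⁴ = 1.569×10^-7 m⁴
Effective length L_e = K·L = 0.5 × 5.88 = 2.940 m
P_cr = π²EI / L_e² = π² × 108×10⁹ × 1.569×10^-7 / 2.940² = 1.935×10^4 N

P_cr ≈ 19.4 kN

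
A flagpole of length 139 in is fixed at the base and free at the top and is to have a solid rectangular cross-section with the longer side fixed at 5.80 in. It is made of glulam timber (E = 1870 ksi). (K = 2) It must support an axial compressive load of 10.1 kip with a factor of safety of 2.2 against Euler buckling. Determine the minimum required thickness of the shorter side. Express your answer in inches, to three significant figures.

b ≈ 5.77 in

Required P_cr = n·P = 2.2 × 10.1 = 22.22 kip
L_e = K·L = 2 × 139 = 278.0 in
Required I = P_cr·L_e²/(π²E) = 2.222×10^4 × 278.0² / (π² × 1.87×10^6) = 93.04 in⁴
Rectangle, weak axis: I_min = h·b³/12 with h = 5.80 in fixed  ⇒  b = (12I/h)^(1/3) = 5.77 in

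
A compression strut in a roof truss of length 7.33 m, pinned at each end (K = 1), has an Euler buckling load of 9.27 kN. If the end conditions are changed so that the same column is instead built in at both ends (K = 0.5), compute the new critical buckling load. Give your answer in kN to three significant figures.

P_cr ∝ 1/K², so P_cr,new = P_cr,old × (K_old/K_new)² = 9.27 × (1/0.5)²
= 9.27 × 4.000 = 37.1 kN

P_cr ≈ 37.1 kN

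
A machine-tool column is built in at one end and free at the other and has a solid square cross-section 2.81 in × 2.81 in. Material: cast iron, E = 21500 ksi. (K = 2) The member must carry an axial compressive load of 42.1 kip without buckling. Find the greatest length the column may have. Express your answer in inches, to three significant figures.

L_max ≈ 80.9 in

I = a⁴/12 = 2.81⁴/12 = 5.196 in⁴
At the buckling limit P_cr = P = 4.210×10^4 lb
From P_cr = π²EI/(K·L)²:  L = (1/K)·√(π²EI/P_cr) = (1/2)·√(π²×2.15×10^7×5.196/4.210×10^4)
L = 80.9 in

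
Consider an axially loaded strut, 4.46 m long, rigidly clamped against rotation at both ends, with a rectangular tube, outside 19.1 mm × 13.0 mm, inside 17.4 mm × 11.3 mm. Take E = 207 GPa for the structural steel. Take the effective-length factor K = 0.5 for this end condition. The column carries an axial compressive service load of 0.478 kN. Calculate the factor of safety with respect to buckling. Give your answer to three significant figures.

n ≈ 1.21

Weak-axis I_min = (h_o·b_o³ − h_i·b_i³)/12 with b_o = 13.0, b_i = 11.30 mm (shorter outer/inner sides).
I_min = (19.1×13.0³ − 17.40×11.30³)/12 = 1.405×10^3 mm⁴
I = 1.405×10^3 mm⁴ = 1.405×10^-9 m⁴
Effective length L_e = K·L = 0.5 × 4.46 = 2.230 m
P_cr = π²EI / L_e² = π² × 207×10⁹ × 1.405×10^-9 / 2.230² = 577.1 N
Factor of safety n = P_cr / P = 0.57709 / 0.478 = 1.21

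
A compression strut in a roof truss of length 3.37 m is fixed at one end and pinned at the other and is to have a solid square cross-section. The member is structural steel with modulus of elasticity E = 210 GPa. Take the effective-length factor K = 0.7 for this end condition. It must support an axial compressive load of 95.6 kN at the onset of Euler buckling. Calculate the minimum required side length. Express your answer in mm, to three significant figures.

L_e = K·L = 0.7 × 3.37 = 2.359 m
Required I = P_cr·L_e²/(π²E) = 9.560×10^4 × 2.359² / (π² × 2.10×10^11) = 2.567×10^-7 m⁴
I_req = 2.567×10^5 mm⁴
Solid square: I = a⁴/12  ⇒  a = (12I)^(1/4) = (12×2.567×10^5)^(1/4) = 41.9 mm

a ≈ 41.9 mm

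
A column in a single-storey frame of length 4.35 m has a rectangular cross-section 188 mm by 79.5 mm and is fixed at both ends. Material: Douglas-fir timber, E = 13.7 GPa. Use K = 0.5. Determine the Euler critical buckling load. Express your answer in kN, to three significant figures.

P_cr ≈ 225 kN

Buckling occurs about the weak axis: I_min = h·b³/12 with b = 79.5 mm (the shorter side).
I_min = 188×79.5³/12 = 7.872×10^6 mm⁴
I = 7.872×10^6 mm⁴ = 7.872×10^-6 m⁴
Effective length L_e = K·L = 0.5 × 4.35 = 2.175 m
P_cr = π²EI / L_e² = π² × 13.7×10⁹ × 7.872×10^-6 / 2.175² = 2.250×10^5 N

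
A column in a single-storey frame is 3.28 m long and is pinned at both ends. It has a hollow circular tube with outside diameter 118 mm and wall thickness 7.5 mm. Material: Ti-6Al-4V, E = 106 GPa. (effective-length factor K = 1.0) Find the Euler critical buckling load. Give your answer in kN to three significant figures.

Inner diameter d_i = 118 − 2×7.5 = 103.0 mm
I = π(d_o⁴ − d_i⁴)/64 = π(118⁴ − 103.0⁴)/64 = 3.992×10^6 mm⁴
I = 3.992×10^6 mm⁴ = 3.992×10^-6 m⁴
Effective length L_e = K·L = 1 × 3.28 = 3.280 m
P_cr = π²EI / L_e² = π² × 106×10⁹ × 3.992×10^-6 / 3.280² = 3.882×10^5 N

P_cr ≈ 388 kN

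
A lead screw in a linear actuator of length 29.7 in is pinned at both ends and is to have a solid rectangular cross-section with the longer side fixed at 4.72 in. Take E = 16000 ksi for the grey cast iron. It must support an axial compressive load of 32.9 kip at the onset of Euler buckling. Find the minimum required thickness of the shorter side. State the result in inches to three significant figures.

L_e = K·L = 1 × 29.7 = 29.70 in
Required I = P_cr·L_e²/(π²E) = 3.290×10^4 × 29.70² / (π² × 1.60×10^7) = 0.1838 in⁴
Rectangle, weak axis: I_min = h·b³/12 with h = 4.72 in fixed  ⇒  b = (12I/h)^(1/3) = 0.776 in

b ≈ 0.776 in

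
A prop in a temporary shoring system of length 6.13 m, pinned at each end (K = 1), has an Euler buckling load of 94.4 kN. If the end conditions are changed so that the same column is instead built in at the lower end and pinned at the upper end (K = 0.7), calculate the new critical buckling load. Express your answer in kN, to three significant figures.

P_cr ∝ 1/K², so P_cr,new = P_cr,old × (K_old/K_new)² = 94.4 × (1/0.7)²
= 94.4 × 2.041 = 193 kN

P_cr ≈ 193 kN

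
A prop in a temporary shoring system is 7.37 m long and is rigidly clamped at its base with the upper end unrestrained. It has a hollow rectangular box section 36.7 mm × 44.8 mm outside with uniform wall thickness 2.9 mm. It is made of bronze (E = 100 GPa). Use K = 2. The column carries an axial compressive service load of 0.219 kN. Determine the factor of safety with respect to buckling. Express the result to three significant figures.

Inner dimensions: h_i = 44.8 − 2×2.9 = 39.00 mm, b_i = 36.7 − 2×2.9 = 30.90 mm
Weak-axis I_min = (h_o·b_o³ − h_i·b_i³)/12 with b_o = 36.7, b_i = 30.90 mm (shorter outer/inner sides).
I_min = (44.8×36.7³ − 39.00×30.90³)/12 = 8.866×10^4 mm⁴
I = 8.866×10^4 mm⁴ = 8.866×10^-8 m⁴
Effective length L_e = K·L = 2 × 7.37 = 14.74 m
P_cr = π²EI / L_e² = π² × 100×10⁹ × 8.866×10^-8 / 14.74² = 402.7 N
Factor of safety n = P_cr / P = 0.40272 / 0.219 = 1.84

n ≈ 1.84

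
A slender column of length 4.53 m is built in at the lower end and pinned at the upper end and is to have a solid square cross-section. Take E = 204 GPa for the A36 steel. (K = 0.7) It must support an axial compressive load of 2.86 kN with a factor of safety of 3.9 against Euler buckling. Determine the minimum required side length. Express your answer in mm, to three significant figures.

a ≈ 28.6 mm

Required P_cr = n·P = 3.9 × 2.86 = 11.15 kN
L_e = K·L = 0.7 × 4.53 = 3.171 m
Required I = P_cr·L_e²/(π²E) = 1.115×10^4 × 3.171² / (π² × 2.04×10^11) = 5.570×10^-8 m⁴
I_req = 5.570×10^4 mm⁴
Solid square: I = a⁴/12  ⇒  a = (12I)^(1/4) = (12×5.570×10^4)^(1/4) = 28.6 mm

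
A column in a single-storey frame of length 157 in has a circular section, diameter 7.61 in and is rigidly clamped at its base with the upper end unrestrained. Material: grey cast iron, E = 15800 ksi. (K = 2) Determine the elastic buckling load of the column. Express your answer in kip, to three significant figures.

P_cr ≈ 260 kip

I = πd⁴/64 = π×7.61⁴/64 = 164.6 in⁴
Effective length L_e = K·L = 2 × 157 = 314.0 in
P_cr = π²EI / L_e² = π² × 15800×10³ × 164.6 / 314.0² = 2.604×10^5 lb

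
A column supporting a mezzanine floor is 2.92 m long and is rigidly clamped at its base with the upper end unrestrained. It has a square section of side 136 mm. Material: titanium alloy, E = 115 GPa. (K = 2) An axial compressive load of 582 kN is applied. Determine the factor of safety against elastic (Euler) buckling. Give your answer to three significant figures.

n ≈ 1.63

I = a⁴/12 = 136⁴/12 = 2.851×10^7 mm⁴
I = 2.851×10^7 mm⁴ = 2.851×10^-5 m⁴
Effective length L_e = K·L = 2 × 2.92 = 5.840 m
P_cr = π²EI / L_e² = π² × 115×10⁹ × 2.851×10^-5 / 5.840² = 9.487×10^5 N
Factor of safety n = P_cr / P = 948.74 / 582 = 1.63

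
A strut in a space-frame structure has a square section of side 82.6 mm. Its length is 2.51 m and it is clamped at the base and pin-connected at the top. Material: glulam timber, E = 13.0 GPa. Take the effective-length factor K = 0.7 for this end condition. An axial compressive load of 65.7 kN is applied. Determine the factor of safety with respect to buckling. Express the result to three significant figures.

n ≈ 2.45

I = a⁴/12 = 82.6⁴/12 = 3.879×10^6 mm⁴
I = 3.879×10^6 mm⁴ = 3.879×10^-6 m⁴
Effective length L_e = K·L = 0.7 × 2.51 = 1.757 m
P_cr = π²EI / L_e² = π² × 13.0×10⁹ × 3.879×10^-6 / 1.757² = 1.612×10^5 N
Factor of safety n = P_cr / P = 161.23 / 65.7 = 2.45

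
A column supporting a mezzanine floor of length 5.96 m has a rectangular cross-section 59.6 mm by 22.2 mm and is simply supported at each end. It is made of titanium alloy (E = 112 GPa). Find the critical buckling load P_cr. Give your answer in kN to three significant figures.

P_cr ≈ 1.69 kN

Buckling occurs about the weak axis: I_min = h·b³/12 with b = 22.2 mm (the shorter side).
I_min = 59.6×22.2³/12 = 5.434×10^4 mm⁴
I = 5.434×10^4 mm⁴ = 5.434×10^-8 m⁴
Effective length L_e = K·L = 1 × 5.96 = 5.960 m
P_cr = π²EI / L_e² = π² × 112×10⁹ × 5.434×10^-8 / 5.960² = 1.691×10^3 N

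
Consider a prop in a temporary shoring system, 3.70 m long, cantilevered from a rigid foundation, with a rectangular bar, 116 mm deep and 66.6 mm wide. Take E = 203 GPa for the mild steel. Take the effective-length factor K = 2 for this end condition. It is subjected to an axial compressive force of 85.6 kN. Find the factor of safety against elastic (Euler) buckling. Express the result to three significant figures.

n ≈ 1.22

Buckling occurs about the weak axis: I_min = h·b³/12 with b = 66.6 mm (the shorter side).
I_min = 116×66.6³/12 = 2.856×10^6 mm⁴
I = 2.856×10^6 mm⁴ = 2.856×10^-6 m⁴
Effective length L_e = K·L = 2 × 3.70 = 7.400 m
P_cr = π²EI / L_e² = π² × 203×10⁹ × 2.856×10^-6 / 7.400² = 1.045×10^5 N
Factor of safety n = P_cr / P = 104.48 / 85.6 = 1.22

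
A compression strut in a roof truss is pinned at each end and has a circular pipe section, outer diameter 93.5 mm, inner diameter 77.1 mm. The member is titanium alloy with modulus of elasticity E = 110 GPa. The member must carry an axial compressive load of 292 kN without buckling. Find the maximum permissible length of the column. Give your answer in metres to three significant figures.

L_max ≈ 2.74 m

d_o = 93.5 mm, d_i = 77.1 mm
I = π(d_o⁴ − d_i⁴)/64 = π(93.5⁴ − 77.10⁴)/64 = 2.017×10^6 mm⁴
I = 2.017×10^-6 m⁴
At the buckling limit P_cr = P = 2.920×10^5 N
From P_cr = π²EI/(K·L)²:  L = (1/K)·√(π²EI/P_cr) = (1/1)·√(π²×1.10×10^11×2.017×10^-6/2.920×10^5)
L = 2.74 m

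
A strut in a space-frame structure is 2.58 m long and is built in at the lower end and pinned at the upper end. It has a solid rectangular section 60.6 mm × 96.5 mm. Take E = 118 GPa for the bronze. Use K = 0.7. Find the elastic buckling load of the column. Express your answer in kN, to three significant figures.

Buckling occurs about the weak axis: I_min = h·b³/12 with b = 60.6 mm (the shorter side).
I_min = 96.5×60.6³/12 = 1.790×10^6 mm⁴
I = 1.790×10^6 mm⁴ = 1.790×10^-6 m⁴
Effective length L_e = K·L = 0.7 × 2.58 = 1.806 m
P_cr = π²EI / L_e² = π² × 118×10⁹ × 1.790×10^-6 / 1.806² = 6.390×10^5 N

P_cr ≈ 639 kN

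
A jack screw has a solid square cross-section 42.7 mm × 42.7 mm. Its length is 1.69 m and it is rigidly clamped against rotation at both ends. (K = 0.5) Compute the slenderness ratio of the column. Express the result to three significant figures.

For a square r = a/√12 = 42.7/√12 = 12.33 mm
L_e = K·L = 0.5 × 1.69 m = 0.8450 m = 845.00 mm
λ = L_e / r_min = 845.00 / 12.33 = 68.6

λ ≈ 68.6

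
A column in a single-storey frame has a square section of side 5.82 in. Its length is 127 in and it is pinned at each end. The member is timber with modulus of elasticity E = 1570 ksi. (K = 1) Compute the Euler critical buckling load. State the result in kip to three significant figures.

P_cr ≈ 91.9 kip

I = a⁴/12 = 5.82⁴/12 = 95.61 in⁴
Effective length L_e = K·L = 1 × 127 = 127.0 in
P_cr = π²EI / L_e² = π² × 1570×10³ × 95.61 / 127.0² = 9.185×10^4 lb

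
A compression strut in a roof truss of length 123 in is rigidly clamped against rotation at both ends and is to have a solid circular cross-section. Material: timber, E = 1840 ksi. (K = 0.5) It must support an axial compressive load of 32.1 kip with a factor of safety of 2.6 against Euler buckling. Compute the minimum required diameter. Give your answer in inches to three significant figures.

Required P_cr = n·P = 2.6 × 32.1 = 83.46 kip
L_e = K·L = 0.5 × 123 = 61.50 in
Required I = P_cr·L_e²/(π²E) = 8.346×10^4 × 61.50² / (π² × 1.84×10^6) = 17.38 in⁴
Solid circle: I = πd⁴/64  ⇒  d = (64I/π)^(1/4) = (64×17.38/π)^(1/4) = 4.34 in

d ≈ 4.34 in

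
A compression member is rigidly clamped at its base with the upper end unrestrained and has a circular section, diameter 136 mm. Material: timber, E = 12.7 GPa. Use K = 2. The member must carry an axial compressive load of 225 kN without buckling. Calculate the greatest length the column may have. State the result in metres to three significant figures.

I = πd⁴/64 = π×136⁴/64 = 1.679×10^7 mm⁴
I = 1.679×10^-5 m⁴
At the buckling limit P_cr = P = 2.250×10^5 N
From P_cr = π²EI/(K·L)²:  L = (1/K)·√(π²EI/P_cr) = (1/2)·√(π²×1.27×10^10×1.679×10^-5/2.250×10^5)
L = 1.53 m

L_max ≈ 1.53 m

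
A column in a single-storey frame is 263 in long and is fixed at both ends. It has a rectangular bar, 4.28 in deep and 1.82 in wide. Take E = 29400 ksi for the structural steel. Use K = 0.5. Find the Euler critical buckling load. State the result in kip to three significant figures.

P_cr ≈ 36.1 kip

Buckling occurs about the weak axis: I_min = h·b³/12 with b = 1.82 in (the shorter side).
I_min = 4.28×1.82³/12 = 2.150 in⁴
Effective length L_e = K·L = 0.5 × 263 = 131.5 in
P_cr = π²EI / L_e² = π² × 29400×10³ × 2.150 / 131.5² = 3.608×10^4 lb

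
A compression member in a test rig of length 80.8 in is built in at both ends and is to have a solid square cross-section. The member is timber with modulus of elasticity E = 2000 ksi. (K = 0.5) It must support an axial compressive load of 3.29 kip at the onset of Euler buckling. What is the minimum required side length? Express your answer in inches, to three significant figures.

a ≈ 1.34 in

L_e = K·L = 0.5 × 80.8 = 40.40 in
Required I = P_cr·L_e²/(π²E) = 3.290×10^3 × 40.40² / (π² × 2.00×10^6) = 0.2720 in⁴
Solid square: I = a⁴/12  ⇒  a = (12I)^(1/4) = (12×0.2720)^(1/4) = 1.34 in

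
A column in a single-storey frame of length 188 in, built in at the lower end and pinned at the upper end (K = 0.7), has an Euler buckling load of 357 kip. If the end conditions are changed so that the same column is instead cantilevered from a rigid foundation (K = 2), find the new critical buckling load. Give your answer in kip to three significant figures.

P_cr ∝ 1/K², so P_cr,new = P_cr,old × (K_old/K_new)² = 357 × (0.7/2)²
= 357 × 0.1225 = 43.7 kip

P_cr ≈ 43.7 kip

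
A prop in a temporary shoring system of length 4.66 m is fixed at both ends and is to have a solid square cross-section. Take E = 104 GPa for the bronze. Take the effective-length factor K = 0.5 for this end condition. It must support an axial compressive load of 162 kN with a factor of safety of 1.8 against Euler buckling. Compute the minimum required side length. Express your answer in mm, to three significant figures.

Required P_cr = n·P = 1.8 × 162 = 291.6 kN
L_e = K·L = 0.5 × 4.66 = 2.330 m
Required I = P_cr·L_e²/(π²E) = 2.916×10^5 × 2.330² / (π² × 1.04×10^11) = 1.542×10^-6 m⁴
I_req = 1.542×10^6 mm⁴
Solid square: I = a⁴/12  ⇒  a = (12I)^(1/4) = (12×1.542×10^6)^(1/4) = 65.6 mm

a ≈ 65.6 mm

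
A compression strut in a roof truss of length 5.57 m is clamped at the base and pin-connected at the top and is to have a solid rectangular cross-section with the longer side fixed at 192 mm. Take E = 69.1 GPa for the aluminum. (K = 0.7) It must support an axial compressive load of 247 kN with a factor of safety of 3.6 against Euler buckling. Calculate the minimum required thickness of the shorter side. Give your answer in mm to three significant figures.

b ≈ 107 mm

Required P_cr = n·P = 3.6 × 247 = 889.2 kN
L_e = K·L = 0.7 × 5.57 = 3.899 m
Required I = P_cr·L_e²/(π²E) = 8.892×10^5 × 3.899² / (π² × 6.91×10^10) = 1.982×10^-5 m⁴
I_req = 1.982×10^7 mm⁴
Rectangle, weak axis: I_min = h·b³/12 with h = 192 mm fixed  ⇒  b = (12I/h)^(1/3) = 107 mm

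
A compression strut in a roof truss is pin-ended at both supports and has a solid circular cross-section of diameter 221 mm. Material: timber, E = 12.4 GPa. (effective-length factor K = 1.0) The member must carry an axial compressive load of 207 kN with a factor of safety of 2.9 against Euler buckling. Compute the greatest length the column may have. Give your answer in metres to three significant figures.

L_max ≈ 4.89 m

I = πd⁴/64 = π×221⁴/64 = 1.171×10^8 mm⁴
I = 1.171×10^-4 m⁴
Required critical load P_cr = n·P = 2.9 × 207 = 600.3 kN = 6.003×10^5 N
From P_cr = π²EI/(K·L)²:  L = (1/K)·√(π²EI/P_cr) = (1/1)·√(π²×1.24×10^10×1.171×10^-4/6.003×10^5)
L = 4.89 m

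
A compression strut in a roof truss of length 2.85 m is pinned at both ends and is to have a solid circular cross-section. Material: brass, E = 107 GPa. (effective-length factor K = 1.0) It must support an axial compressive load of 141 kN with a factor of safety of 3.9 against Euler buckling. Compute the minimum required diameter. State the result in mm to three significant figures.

d ≈ 96.3 mm

Required P_cr = n·P = 3.9 × 141 = 549.9 kN
L_e = K·L = 1 × 2.85 = 2.850 m
Required I = P_cr·L_e²/(π²E) = 5.499×10^5 × 2.850² / (π² × 1.07×10^11) = 4.230×10^-6 m⁴
I_req = 4.230×10^6 mm⁴
Solid circle: I = πd⁴/64  ⇒  d = (64I/π)^(1/4) = (64×4.230×10^6/π)^(1/4) = 96.3 mm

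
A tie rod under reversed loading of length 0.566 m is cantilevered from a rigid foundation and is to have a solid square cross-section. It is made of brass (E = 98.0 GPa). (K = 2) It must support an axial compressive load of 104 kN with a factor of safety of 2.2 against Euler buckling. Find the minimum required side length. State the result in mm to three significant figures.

a ≈ 43.7 mm

Required P_cr = n·P = 2.2 × 104 = 228.8 kN
L_e = K·L = 2 × 0.566 = 1.132 m
Required I = P_cr·L_e²/(π²E) = 2.288×10^5 × 1.132² / (π² × 9.80×10^10) = 3.031×10^-7 m⁴
I_req = 3.031×10^5 mm⁴
Solid square: I = a⁴/12  ⇒  a = (12I)^(1/4) = (12×3.031×10^5)^(1/4) = 43.7 mm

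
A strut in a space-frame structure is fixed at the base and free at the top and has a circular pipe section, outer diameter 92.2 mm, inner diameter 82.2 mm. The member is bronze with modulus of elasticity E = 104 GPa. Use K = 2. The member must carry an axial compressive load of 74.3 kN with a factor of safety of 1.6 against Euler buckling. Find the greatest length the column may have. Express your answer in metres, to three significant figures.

L_max ≈ 1.68 m

d_o = 92.2 mm, d_i = 82.2 mm
I = π(d_o⁴ − d_i⁴)/64 = π(92.2⁴ − 82.20⁴)/64 = 1.306×10^6 mm⁴
I = 1.306×10^-6 m⁴
Required critical load P_cr = n·P = 1.6 × 74.3 = 118.9 kN = 1.189×10^5 N
From P_cr = π²EI/(K·L)²:  L = (1/K)·√(π²EI/P_cr) = (1/2)·√(π²×1.04×10^11×1.306×10^-6/1.189×10^5)
L = 1.68 m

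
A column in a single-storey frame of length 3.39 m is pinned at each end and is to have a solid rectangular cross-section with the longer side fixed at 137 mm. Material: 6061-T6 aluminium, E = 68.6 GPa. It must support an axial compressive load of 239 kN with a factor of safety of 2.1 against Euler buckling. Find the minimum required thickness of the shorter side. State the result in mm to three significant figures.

Required P_cr = n·P = 2.1 × 239 = 501.9 kN
L_e = K·L = 1 × 3.39 = 3.390 m
Required I = P_cr·L_e²/(π²E) = 5.019×10^5 × 3.390² / (π² × 6.86×10^10) = 8.519×10^-6 m⁴
I_req = 8.519×10^6 mm⁴
Rectangle, weak axis: I_min = h·b³/12 with h = 137 mm fixed  ⇒  b = (12I/h)^(1/3) = 90.7 mm

b ≈ 90.7 mm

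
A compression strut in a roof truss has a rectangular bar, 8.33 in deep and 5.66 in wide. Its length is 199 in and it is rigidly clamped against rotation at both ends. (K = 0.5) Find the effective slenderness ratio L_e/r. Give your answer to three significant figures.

For a rectangle r_min = b/√12 = 5.66/√12 = 1.634 in
L_e = K·L = 0.5 × 199 = 99.50 in
λ = L_e / r_min = 99.500 / 1.634 = 60.9

λ ≈ 60.9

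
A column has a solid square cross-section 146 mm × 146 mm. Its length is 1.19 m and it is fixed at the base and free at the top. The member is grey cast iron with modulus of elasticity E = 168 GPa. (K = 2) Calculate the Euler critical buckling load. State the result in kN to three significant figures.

I = a⁴/12 = 146⁴/12 = 3.786×10^7 mm⁴
I = 3.786×10^7 mm⁴ = 3.786×10^-5 m⁴
Effective length L_e = K·L = 2 × 1.19 = 2.380 m
P_cr = π²EI / L_e² = π² × 168×10⁹ × 3.786×10^-5 / 2.380² = 1.108×10^7 N

P_cr ≈ 11100 kN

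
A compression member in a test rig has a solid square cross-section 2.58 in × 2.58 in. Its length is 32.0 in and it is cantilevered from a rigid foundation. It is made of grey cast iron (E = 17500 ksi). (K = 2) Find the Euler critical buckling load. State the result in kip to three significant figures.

P_cr ≈ 156 kip

I = a⁴/12 = 2.58⁴/12 = 3.692 in⁴
Effective length L_e = K·L = 2 × 32.0 = 64.00 in
P_cr = π²EI / L_e² = π² × 17500×10³ × 3.692 / 64.00² = 1.557×10^5 lb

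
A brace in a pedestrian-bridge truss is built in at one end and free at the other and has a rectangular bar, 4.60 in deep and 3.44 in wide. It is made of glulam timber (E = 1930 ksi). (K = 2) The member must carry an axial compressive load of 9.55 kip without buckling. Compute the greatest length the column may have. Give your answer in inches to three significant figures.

Buckling occurs about the weak axis: I_min = h·b³/12 with b = 3.44 in (the shorter side).
I_min = 4.60×3.44³/12 = 15.60 in⁴
At the buckling limit P_cr = P = 9.550×10^3 lb
From P_cr = π²EI/(K·L)²:  L = (1/K)·√(π²EI/P_cr) = (1/2)·√(π²×1.93×10^6×15.60/9.550×10^3)
L = 88.2 in

L_max ≈ 88.2 in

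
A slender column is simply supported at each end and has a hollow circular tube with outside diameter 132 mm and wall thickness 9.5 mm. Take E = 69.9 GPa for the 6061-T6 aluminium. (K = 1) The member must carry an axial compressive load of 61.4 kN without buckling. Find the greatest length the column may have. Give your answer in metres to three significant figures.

L_max ≈ 8.80 m

Inner diameter d_i = 132 − 2×9.5 = 113.0 mm
I = π(d_o⁴ − d_i⁴)/64 = π(132⁴ − 113.0⁴)/64 = 6.899×10^6 mm⁴
I = 6.899×10^-6 m⁴
At the buckling limit P_cr = P = 6.140×10^4 N
From P_cr = π²EI/(K·L)²:  L = (1/K)·√(π²EI/P_cr) = (1/1)·√(π²×6.99×10^10×6.899×10^-6/6.140×10^4)
L = 8.80 m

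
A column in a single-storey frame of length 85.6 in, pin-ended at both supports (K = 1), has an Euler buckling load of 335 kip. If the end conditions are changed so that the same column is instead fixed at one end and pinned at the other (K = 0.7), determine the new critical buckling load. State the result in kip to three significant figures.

P_cr ∝ 1/K², so P_cr,new = P_cr,old × (K_old/K_new)² = 335 × (1/0.7)²
= 335 × 2.041 = 684 kip

P_cr ≈ 684 kip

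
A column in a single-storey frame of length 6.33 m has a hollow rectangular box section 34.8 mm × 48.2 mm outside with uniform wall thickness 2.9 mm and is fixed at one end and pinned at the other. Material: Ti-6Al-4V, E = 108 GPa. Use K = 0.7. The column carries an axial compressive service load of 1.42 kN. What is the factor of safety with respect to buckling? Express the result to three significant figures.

Inner dimensions: h_i = 48.2 − 2×2.9 = 42.40 mm, b_i = 34.8 − 2×2.9 = 29.00 mm
Weak-axis I_min = (h_o·b_o³ − h_i·b_i³)/12 with b_o = 34.8, b_i = 29.00 mm (shorter outer/inner sides).
I_min = (48.2×34.8³ − 42.40×29.00³)/12 = 8.310×10^4 mm⁴
I = 8.310×10^4 mm⁴ = 8.310×10^-8 m⁴
Effective length L_e = K·L = 0.7 × 6.33 = 4.431 m
P_cr = π²EI / L_e² = π² × 108×10⁹ × 8.310×10^-8 / 4.431² = 4.512×10^3 N
Factor of safety n = P_cr / P = 4.5118 / 1.42 = 3.18

n ≈ 3.18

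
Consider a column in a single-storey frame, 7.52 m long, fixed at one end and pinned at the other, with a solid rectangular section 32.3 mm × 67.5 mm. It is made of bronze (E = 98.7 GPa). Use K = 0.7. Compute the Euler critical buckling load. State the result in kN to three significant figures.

P_cr ≈ 6.66 kN

Buckling occurs about the weak axis: I_min = h·b³/12 with b = 32.3 mm (the shorter side).
I_min = 67.5×32.3³/12 = 1.896×10^5 mm⁴
I = 1.896×10^5 mm⁴ = 1.896×10^-7 m⁴
Effective length L_e = K·L = 0.7 × 7.52 = 5.264 m
P_cr = π²EI / L_e² = π² × 98.7×10⁹ × 1.896×10^-7 / 5.264² = 6.664×10^3 N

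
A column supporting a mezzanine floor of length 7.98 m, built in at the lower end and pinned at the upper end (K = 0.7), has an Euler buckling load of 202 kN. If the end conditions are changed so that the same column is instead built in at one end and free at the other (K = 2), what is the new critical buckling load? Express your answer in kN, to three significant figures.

P_cr ≈ 24.7 kN

P_cr ∝ 1/K², so P_cr,new = P_cr,old × (K_old/K_new)² = 202 × (0.7/2)²
= 202 × 0.1225 = 24.7 kN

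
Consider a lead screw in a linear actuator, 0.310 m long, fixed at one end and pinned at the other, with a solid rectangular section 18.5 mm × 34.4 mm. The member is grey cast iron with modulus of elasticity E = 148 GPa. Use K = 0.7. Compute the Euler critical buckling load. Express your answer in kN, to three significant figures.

Buckling occurs about the weak axis: I_min = h·b³/12 with b = 18.5 mm (the shorter side).
I_min = 34.4×18.5³/12 = 1.815×10^4 mm⁴
I = 1.815×10^4 mm⁴ = 1.815×10^-8 m⁴
Effective length L_e = K·L = 0.7 × 0.310 = 0.2170 m
P_cr = π²EI / L_e² = π² × 148×10⁹ × 1.815×10^-8 / 0.2170² = 5.630×10^5 N

P_cr ≈ 563 kN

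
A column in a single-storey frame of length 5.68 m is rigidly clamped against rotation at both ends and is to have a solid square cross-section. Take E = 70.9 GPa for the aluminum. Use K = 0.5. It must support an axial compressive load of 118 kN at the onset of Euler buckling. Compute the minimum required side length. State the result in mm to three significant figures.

L_e = K·L = 0.5 × 5.68 = 2.840 m
Required I = P_cr·L_e²/(π²E) = 1.180×10^5 × 2.840² / (π² × 7.09×10^10) = 1.360×10^-6 m⁴
I_req = 1.360×10^6 mm⁴
Solid square: I = a⁴/12  ⇒  a = (12I)^(1/4) = (12×1.360×10^6)^(1/4) = 63.6 mm

a ≈ 63.6 mm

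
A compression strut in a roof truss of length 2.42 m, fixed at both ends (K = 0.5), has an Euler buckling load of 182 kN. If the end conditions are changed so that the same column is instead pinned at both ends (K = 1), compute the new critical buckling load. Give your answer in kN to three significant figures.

P_cr ∝ 1/K², so P_cr,new = P_cr,old × (K_old/K_new)² = 182 × (0.5/1)²
= 182 × 0.2500 = 45.5 kN

P_cr ≈ 45.5 kN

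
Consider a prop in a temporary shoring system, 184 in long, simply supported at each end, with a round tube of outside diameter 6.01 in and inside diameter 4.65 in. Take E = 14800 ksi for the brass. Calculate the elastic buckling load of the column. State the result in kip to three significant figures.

P_cr ≈ 177 kip

d_o = 6.01 in, d_i = 4.65 in
I = π(d_o⁴ − d_i⁴)/64 = π(6.01⁴ − 4.650⁴)/64 = 41.09 in⁴
Effective length L_e = K·L = 1 × 184 = 184.0 in
P_cr = π²EI / L_e² = π² × 14800×10³ × 41.09 / 184.0² = 1.773×10^5 lb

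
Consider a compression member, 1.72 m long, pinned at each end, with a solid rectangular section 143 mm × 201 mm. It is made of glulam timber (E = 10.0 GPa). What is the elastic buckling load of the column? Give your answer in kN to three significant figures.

Buckling occurs about the weak axis: I_min = h·b³/12 with b = 143 mm (the shorter side).
I_min = 201×143³/12 = 4.898×10^7 mm⁴
I = 4.898×10^7 mm⁴ = 4.898×10^-5 m⁴
Effective length L_e = K·L = 1 × 1.72 = 1.720 m
P_cr = π²EI / L_e² = π² × 10.0×10⁹ × 4.898×10^-5 / 1.720² = 1.634×10^6 N

P_cr ≈ 1630 kN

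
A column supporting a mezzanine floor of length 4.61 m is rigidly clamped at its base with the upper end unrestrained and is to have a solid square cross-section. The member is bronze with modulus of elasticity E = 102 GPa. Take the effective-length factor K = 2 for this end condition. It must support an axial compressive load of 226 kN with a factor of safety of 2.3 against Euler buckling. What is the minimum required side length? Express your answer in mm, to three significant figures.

Required P_cr = n·P = 2.3 × 226 = 519.8 kN
L_e = K·L = 2 × 4.61 = 9.220 m
Required I = P_cr·L_e²/(π²E) = 5.198×10^5 × 9.220² / (π² × 1.02×10^11) = 4.389×10^-5 m⁴
I_req = 4.389×10^7 mm⁴
Solid square: I = a⁴/12  ⇒  a = (12I)^(1/4) = (12×4.389×10^7)^(1/4) = 151 mm

a ≈ 151 mm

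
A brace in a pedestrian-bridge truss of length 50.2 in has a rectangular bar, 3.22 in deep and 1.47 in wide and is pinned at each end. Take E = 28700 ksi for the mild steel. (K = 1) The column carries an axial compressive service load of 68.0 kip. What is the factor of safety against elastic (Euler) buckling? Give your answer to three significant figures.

Buckling occurs about the weak axis: I_min = h·b³/12 with b = 1.47 in (the shorter side).
I_min = 3.22×1.47³/12 = 0.8524 in⁴
Effective length L_e = K·L = 1 × 50.2 = 50.20 in
P_cr = π²EI / L_e² = π² × 28700×10³ × 0.8524 / 50.20² = 9.581×10^4 lb
Factor of safety n = P_cr / P = 95.808 / 68.0 = 1.41

n ≈ 1.41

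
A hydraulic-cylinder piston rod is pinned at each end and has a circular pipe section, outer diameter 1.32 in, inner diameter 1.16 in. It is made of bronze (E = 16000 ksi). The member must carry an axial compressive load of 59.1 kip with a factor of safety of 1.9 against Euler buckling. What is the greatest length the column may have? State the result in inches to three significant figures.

L_max ≈ 9.20 in

d_o = 1.32 in, d_i = 1.16 in
I = π(d_o⁴ − d_i⁴)/64 = π(1.32⁴ − 1.160⁴)/64 = 6.015×10^-2 in⁴
Required critical load P_cr = n·P = 1.9 × 59.1 = 112.3 kip = 1.123×10^5 lb
From P_cr = π²EI/(K·L)²:  L = (1/K)·√(π²EI/P_cr) = (1/1)·√(π²×1.60×10^7×6.015×10^-2/1.123×10^5)
L = 9.20 in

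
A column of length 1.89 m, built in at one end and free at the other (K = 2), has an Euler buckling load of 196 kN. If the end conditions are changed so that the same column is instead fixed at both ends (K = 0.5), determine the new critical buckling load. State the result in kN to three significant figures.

P_cr ∝ 1/K², so P_cr,new = P_cr,old × (K_old/K_new)² = 196 × (2/0.5)²
= 196 × 16.00 = 3140 kN

P_cr ≈ 3140 kN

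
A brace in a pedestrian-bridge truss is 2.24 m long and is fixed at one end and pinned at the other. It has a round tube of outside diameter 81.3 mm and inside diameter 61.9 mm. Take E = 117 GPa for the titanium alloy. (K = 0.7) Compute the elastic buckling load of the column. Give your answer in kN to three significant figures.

d_o = 81.3 mm, d_i = 61.9 mm
I = π(d_o⁴ − d_i⁴)/64 = π(81.3⁴ − 61.90⁴)/64 = 1.424×10^6 mm⁴
I = 1.424×10^6 mm⁴ = 1.424×10^-6 m⁴
Effective length L_e = K·L = 0.7 × 2.24 = 1.568 m
P_cr = π²EI / L_e² = π² × 117×10⁹ × 1.424×10^-6 / 1.568² = 6.687×10^5 N

P_cr ≈ 669 kN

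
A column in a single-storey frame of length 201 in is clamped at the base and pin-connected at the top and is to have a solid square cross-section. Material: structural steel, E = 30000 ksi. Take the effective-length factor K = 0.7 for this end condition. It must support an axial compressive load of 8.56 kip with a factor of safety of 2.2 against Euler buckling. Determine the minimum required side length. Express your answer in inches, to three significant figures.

Required P_cr = n·P = 2.2 × 8.56 = 18.83 kip
L_e = K·L = 0.7 × 201 = 140.7 in
Required I = P_cr·L_e²/(π²E) = 1.883×10^4 × 140.7² / (π² × 3.00×10^7) = 1.259 in⁴
Solid square: I = a⁴/12  ⇒  a = (12I)^(1/4) = (12×1.259)^(1/4) = 1.97 in

a ≈ 1.97 in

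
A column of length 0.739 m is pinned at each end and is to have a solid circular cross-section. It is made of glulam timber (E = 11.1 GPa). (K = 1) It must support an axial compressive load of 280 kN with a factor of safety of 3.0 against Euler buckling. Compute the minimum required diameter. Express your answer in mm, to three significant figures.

d ≈ 96.1 mm

Required P_cr = n·P = 3.0 × 280 = 840.0 kN
L_e = K·L = 1 × 0.739 = 0.7390 m
Required I = P_cr·L_e²/(π²E) = 8.400×10^5 × 0.7390² / (π² × 1.11×10^10) = 4.187×10^-6 m⁴
I_req = 4.187×10^6 mm⁴
Solid circle: I = πd⁴/64  ⇒  d = (64I/π)^(1/4) = (64×4.187×10^6/π)^(1/4) = 96.1 mm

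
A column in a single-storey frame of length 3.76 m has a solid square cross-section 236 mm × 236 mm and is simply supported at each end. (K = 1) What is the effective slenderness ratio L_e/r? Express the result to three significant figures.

λ ≈ 55.2

For a square r = a/√12 = 236/√12 = 68.13 mm
L_e = K·L = 1 × 3.76 m = 3.760 m = 3760.0 mm
λ = L_e / r_min = 3760.0 / 68.13 = 55.2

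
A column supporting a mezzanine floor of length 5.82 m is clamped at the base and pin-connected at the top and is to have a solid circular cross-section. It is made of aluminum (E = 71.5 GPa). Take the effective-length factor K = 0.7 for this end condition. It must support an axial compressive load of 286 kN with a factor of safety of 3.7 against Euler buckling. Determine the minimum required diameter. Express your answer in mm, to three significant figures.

d ≈ 150 mm

Required P_cr = n·P = 3.7 × 286 = 1058 kN
L_e = K·L = 0.7 × 5.82 = 4.074 m
Required I = P_cr·L_e²/(π²E) = 1.058×10^6 × 4.074² / (π² × 7.15×10^10) = 2.489×10^-5 m⁴
I_req = 2.489×10^7 mm⁴
Solid circle: I = πd⁴/64  ⇒  d = (64I/π)^(1/4) = (64×2.489×10^7/π)^(1/4) = 150 mm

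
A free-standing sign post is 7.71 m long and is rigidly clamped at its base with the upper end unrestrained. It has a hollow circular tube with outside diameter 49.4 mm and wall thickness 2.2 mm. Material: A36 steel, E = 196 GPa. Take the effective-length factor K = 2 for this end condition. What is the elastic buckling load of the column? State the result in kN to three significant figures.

P_cr ≈ 0.741 kN

Inner diameter d_i = 49.4 − 2×2.2 = 45.00 mm
I = π(d_o⁴ − d_i⁴)/64 = π(49.4⁴ − 45.00⁴)/64 = 9.104×10^4 mm⁴
I = 9.104×10^4 mm⁴ = 9.104×10^-8 m⁴
Effective length L_e = K·L = 2 × 7.71 = 15.42 m
P_cr = π²EI / L_e² = π² × 196×10⁹ × 9.104×10^-8 / 15.42² = 740.7 N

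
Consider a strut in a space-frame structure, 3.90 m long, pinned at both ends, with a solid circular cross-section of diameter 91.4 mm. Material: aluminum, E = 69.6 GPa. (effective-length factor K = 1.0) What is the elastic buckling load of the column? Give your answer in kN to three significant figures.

I = πd⁴/64 = π×91.4⁴/64 = 3.426×10^6 mm⁴
I = 3.426×10^6 mm⁴ = 3.426×10^-6 m⁴
Effective length L_e = K·L = 1 × 3.90 = 3.900 m
P_cr = π²EI / L_e² = π² × 69.6×10⁹ × 3.426×10^-6 / 3.900² = 1.547×10^5 N

P_cr ≈ 155 kN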